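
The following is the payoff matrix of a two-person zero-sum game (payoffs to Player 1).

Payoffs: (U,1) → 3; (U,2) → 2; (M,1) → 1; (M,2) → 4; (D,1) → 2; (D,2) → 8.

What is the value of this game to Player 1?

20/7

Row minima: U → 2, M → 1, D → 2; maximin = 2.
Column maxima: 1 → 3, 2 → 8; minimax = 3.
2 ≠ 3, so there is no saddle point; optimal play is mixed.
M is strictly dominated by D, so Player 1 never plays it.
On the remaining 2×2 (U, D vs 1, 2):
Let Player 1 play U with probability p. Expected payoff against 1: 3p + 2(1−p) = p + 2; against 2: 2p + 8(1−p) = −6p + 8.
Setting these equal: p + 2 = −6p + 8 ⇒ 7p = 6 ⇒ p = 6/7, and the value is (1)·(6/7) + 2 = 20/7.
For Player 2: with q = P(1), equating U's and D's payoffs gives q + 2 = −6q + 8 ⇒ q = 6/7.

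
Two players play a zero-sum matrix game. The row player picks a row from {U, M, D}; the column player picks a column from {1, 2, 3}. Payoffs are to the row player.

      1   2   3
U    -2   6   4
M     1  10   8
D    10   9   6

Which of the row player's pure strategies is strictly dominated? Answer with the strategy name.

M gives a strictly higher payoff than U against every column: 1 > -2, 10 > 6, 8 > 4.
So U is strictly dominated and the row player never plays it.

U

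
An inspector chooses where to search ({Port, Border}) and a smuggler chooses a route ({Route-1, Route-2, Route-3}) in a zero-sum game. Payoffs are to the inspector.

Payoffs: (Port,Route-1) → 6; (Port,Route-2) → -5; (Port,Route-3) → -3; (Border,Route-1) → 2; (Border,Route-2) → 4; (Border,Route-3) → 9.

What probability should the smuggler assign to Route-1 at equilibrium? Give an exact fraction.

Row minima: Port → -5, Border → 2; maximin = 2.
Column maxima: Route-1 → 6, Route-2 → 4, Route-3 → 9; minimax = 4.
2 ≠ 4, so there is no saddle point; optimal play is mixed.
Route-3 is strictly dominated by Route-2 (it gives the inspector strictly more in every row), so the smuggler never plays it.
On the remaining 2×2 (Port, Border vs Route-1, Route-2):
Let the inspector play Port with probability p. Expected payoff against Route-1: 6p + 2(1−p) = 4p + 2; against Route-2: (-5)p + 4(1−p) = −9p + 4.
Setting these equal: 4p + 2 = −9p + 4 ⇒ 13p = 2 ⇒ p = 2/13, and the value is (4)·(2/13) + 2 = 34/13.
For the smuggler: with q = P(Route-1), equating Port's and Border's payoffs gives 11q − 5 = −2q + 4 ⇒ q = 9/13.

9/13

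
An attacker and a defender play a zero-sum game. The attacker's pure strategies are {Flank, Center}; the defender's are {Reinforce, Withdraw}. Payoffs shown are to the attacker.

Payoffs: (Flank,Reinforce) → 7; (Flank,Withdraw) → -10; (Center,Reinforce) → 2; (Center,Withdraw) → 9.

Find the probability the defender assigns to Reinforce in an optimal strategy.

Row minima: Flank → -10, Center → 2; maximin = 2.
Column maxima: Reinforce → 7, Withdraw → 9; minimax = 7.
2 ≠ 7, so there is no saddle point; optimal play is mixed.
Let the attacker play Flank with probability p. Expected payoff against Reinforce: 7p + 2(1−p) = 5p + 2; against Withdraw: (-10)p + 9(1−p) = −19p + 9.
Setting these equal: 5p + 2 = −19p + 9 ⇒ 24p = 7 ⇒ p = 7/24, and the value is (5)·(7/24) + 2 = 83/24.
For the defender: with q = P(Reinforce), equating Flank's and Center's payoffs gives 17q − 10 = −7q + 9 ⇒ q = 19/24.

19/24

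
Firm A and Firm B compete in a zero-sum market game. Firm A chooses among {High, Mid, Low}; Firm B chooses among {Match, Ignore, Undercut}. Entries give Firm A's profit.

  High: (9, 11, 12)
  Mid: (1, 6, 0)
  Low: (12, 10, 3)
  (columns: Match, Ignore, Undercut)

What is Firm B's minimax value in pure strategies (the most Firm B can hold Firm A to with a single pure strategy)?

11

Column maxima: Match → 12, Ignore → 11, Undercut → 12.
The smallest of these is 11.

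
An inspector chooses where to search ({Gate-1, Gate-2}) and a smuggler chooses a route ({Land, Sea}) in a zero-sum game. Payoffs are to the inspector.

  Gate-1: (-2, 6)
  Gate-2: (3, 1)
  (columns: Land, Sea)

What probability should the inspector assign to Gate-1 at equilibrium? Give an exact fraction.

1/5

Row minima: Gate-1 → -2, Gate-2 → 1; maximin = 1.
Column maxima: Land → 3, Sea → 6; minimax = 3.
1 ≠ 3, so there is no saddle point; optimal play is mixed.
Let the inspector play Gate-1 with probability p. Expected payoff against Land: (-2)p + 3(1−p) = −5p + 3; against Sea: 6p + 1(1−p) = 5p + 1.
Setting these equal: −5p + 3 = 5p + 1 ⇒ −10p = -2 ⇒ p = 1/5, and the value is (-5)·(1/5) + 3 = 2.
For the smuggler: with q = P(Land), equating Gate-1's and Gate-2's payoffs gives −8q + 6 = 2q + 1 ⇒ q = 1/2.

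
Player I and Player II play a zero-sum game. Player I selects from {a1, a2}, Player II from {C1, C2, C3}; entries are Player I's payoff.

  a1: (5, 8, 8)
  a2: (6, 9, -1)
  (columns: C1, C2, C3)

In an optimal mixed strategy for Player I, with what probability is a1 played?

7/10

Row minima: a1 → 5, a2 → -1; maximin = 5.
Column maxima: C1 → 6, C2 → 9, C3 → 8; minimax = 6.
5 ≠ 6, so there is no saddle point; optimal play is mixed.
C2 is strictly dominated by C1 (it gives Player I strictly more in every row), so Player II never plays it.
On the remaining 2×2 (a1, a2 vs C1, C3):
Let Player I play a1 with probability p. Expected payoff against C1: 5p + 6(1−p) = −p + 6; against C3: 8p + (-1)(1−p) = 9p − 1.
Setting these equal: −p + 6 = 9p − 1 ⇒ −10p = -7 ⇒ p = 7/10, and the value is (-1)·(7/10) + 6 = 53/10.
For Player II: with q = P(C1), equating a1's and a2's payoffs gives −3q + 8 = 7q − 1 ⇒ q = 9/10.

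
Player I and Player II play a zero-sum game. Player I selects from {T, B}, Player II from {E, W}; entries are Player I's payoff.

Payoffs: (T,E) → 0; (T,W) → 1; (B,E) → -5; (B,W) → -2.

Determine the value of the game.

0

Row minima: T → 0, B → -5; maximin = 0.
Column maxima: E → 0, W → 1; minimax = 0.
Since maximin = minimax = 0, there is a saddle point and the value is 0.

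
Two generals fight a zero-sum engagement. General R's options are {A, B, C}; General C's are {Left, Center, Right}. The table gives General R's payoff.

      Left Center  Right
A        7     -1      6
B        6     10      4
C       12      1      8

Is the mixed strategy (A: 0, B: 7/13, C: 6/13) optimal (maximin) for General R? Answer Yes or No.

Against Left this mix gives (7/13)·6 + (6/13)·12 = 114/13.
Against Center this mix gives (7/13)·10 + (6/13)·1 = 76/13.
Against Right this mix gives (7/13)·4 + (6/13)·8 = 76/13.
All of General C's active replies (Center, Right) yield 76/13, and no column does worse for General R. The mix makes General C indifferent and guarantees 76/13, so it is optimal.

Yes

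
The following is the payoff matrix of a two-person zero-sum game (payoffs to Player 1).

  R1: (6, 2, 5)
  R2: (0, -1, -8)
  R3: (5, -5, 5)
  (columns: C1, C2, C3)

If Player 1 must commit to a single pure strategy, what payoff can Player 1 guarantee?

Row minima: R1 → 2, R2 → -8, R3 → -5.
The best of these is 2.

2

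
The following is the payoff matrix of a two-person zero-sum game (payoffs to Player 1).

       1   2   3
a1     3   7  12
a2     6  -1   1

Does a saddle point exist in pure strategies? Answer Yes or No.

Row minima: a1 → 3, a2 → -1; maximin = 3.
Column maxima: 1 → 6, 2 → 7, 3 → 12; minimax = 6.
3 ≠ 6, so no pure-strategy equilibrium exists.

No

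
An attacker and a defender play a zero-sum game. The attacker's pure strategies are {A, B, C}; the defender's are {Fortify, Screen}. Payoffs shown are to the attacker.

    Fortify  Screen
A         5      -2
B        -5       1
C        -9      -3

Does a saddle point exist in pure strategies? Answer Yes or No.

Row minima: A → -2, B → -5, C → -9; maximin = -2.
Column maxima: Fortify → 5, Screen → 1; minimax = 1.
-2 ≠ 1, so no pure-strategy equilibrium exists.

No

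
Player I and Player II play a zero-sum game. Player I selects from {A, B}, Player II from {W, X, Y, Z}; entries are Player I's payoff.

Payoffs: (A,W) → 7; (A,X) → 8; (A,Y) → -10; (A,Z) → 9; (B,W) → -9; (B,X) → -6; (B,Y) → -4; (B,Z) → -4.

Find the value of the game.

Row minima: A → -10, B → -9; maximin = -9.
Column maxima: W → 7, X → 8, Y → -4, Z → 9; minimax = -4.
-9 ≠ -4, so there is no saddle point; optimal play is mixed.
X is strictly dominated by W (it gives Player I strictly more in every row), so Player II never plays it.
Z is strictly dominated by W (it gives Player I strictly more in every row), so Player II never plays it.
On the remaining 2×2 (A, B vs W, Y):
Let Player I play A with probability p. Expected payoff against W: 7p + (-9)(1−p) = 16p − 9; against Y: (-10)p + (-4)(1−p) = −6p − 4.
Setting these equal: 16p − 9 = −6p − 4 ⇒ 22p = 5 ⇒ p = 5/22, and the value is (16)·(5/22) − 9 = -59/11.
For Player II: with q = P(W), equating A's and B's payoffs gives 17q − 10 = −5q − 4 ⇒ q = 3/11.

-59/11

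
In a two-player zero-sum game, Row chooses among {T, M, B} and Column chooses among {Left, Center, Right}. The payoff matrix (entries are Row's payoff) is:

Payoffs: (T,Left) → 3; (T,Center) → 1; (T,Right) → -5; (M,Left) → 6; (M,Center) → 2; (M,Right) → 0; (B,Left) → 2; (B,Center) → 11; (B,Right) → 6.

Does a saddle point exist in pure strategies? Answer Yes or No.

Row minima: T → -5, M → 0, B → 2; maximin = 2.
Column maxima: Left → 6, Center → 11, Right → 6; minimax = 6.
2 ≠ 6, so no pure-strategy equilibrium exists.

No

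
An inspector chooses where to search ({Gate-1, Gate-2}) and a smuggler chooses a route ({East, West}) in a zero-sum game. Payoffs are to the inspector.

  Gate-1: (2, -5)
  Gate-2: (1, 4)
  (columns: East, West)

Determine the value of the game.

Row minima: Gate-1 → -5, Gate-2 → 1; maximin = 1.
Column maxima: East → 2, West → 4; minimax = 2.
1 ≠ 2, so there is no saddle point; optimal play is mixed.
Let the inspector play Gate-1 with probability p. Expected payoff against East: 2p + 1(1−p) = p + 1; against West: (-5)p + 4(1−p) = −9p + 4.
Setting these equal: p + 1 = −9p + 4 ⇒ 10p = 3 ⇒ p = 3/10, and the value is (1)·(3/10) + 1 = 13/10.
For the smuggler: with q = P(East), equating Gate-1's and Gate-2's payoffs gives 7q − 5 = −3q + 4 ⇒ q = 9/10.

13/10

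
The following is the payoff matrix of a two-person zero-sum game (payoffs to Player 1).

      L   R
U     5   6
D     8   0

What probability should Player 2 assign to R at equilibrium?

Row minima: U → 5, D → 0; maximin = 5.
Column maxima: L → 8, R → 6; minimax = 6.
5 ≠ 6, so there is no saddle point; optimal play is mixed.
Let Player 1 play U with probability p. Expected payoff against L: 5p + 8(1−p) = −3p + 8; against R: 6p + 0(1−p) = 6p.
Setting these equal: −3p + 8 = 6p ⇒ −9p = -8 ⇒ p = 8/9, and the value is (-3)·(8/9) + 8 = 16/3.
For Player 2: with q = P(L), equating U's and D's payoffs gives −q + 6 = 8q ⇒ q = 2/3.

1/3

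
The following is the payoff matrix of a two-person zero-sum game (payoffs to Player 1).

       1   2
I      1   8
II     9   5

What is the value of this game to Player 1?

67/11

Row minima: I → 1, II → 5; maximin = 5.
Column maxima: 1 → 9, 2 → 8; minimax = 8.
5 ≠ 8, so there is no saddle point; optimal play is mixed.
Let Player 1 play I with probability p. Expected payoff against 1: 1p + 9(1−p) = −8p + 9; against 2: 8p + 5(1−p) = 3p + 5.
Setting these equal: −8p + 9 = 3p + 5 ⇒ −11p = -4 ⇒ p = 4/11, and the value is (-8)·(4/11) + 9 = 67/11.
For Player 2: with q = P(1), equating I's and II's payoffs gives −7q + 8 = 4q + 5 ⇒ q = 3/11.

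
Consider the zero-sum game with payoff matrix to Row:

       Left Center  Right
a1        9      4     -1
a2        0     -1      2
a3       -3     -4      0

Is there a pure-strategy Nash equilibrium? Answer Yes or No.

Row minima: a1 → -1, a2 → -1, a3 → -4; maximin = -1.
Column maxima: Left → 9, Center → 4, Right → 2; minimax = 2.
-1 ≠ 2, so no pure-strategy equilibrium exists.

No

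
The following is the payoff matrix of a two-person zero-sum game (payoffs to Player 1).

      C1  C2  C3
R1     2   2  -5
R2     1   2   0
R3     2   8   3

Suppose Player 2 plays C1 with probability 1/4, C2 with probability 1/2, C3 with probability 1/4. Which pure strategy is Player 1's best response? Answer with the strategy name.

Expected payoff of R1: (1/4)·2 + (1/2)·2 + (1/4)·(-5) = 1/4.
Expected payoff of R2: (1/4)·1 + (1/2)·2 + (1/4)·0 = 5/4.
Expected payoff of R3: (1/4)·2 + (1/2)·8 + (1/4)·3 = 21/4.
The largest is 21/4, so Player 1's best response is R3.

R3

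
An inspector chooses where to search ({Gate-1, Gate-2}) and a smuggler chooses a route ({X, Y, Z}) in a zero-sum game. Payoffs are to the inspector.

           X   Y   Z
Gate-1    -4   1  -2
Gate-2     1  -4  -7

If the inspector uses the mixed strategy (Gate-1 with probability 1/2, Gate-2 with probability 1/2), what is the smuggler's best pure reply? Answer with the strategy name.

Z

If the smuggler plays X, the inspector's expected payoff is (1/2)·(-4) + (1/2)·1 = -3/2.
If the smuggler plays Y, the inspector's expected payoff is (1/2)·1 + (1/2)·(-4) = -3/2.
If the smuggler plays Z, the inspector's expected payoff is (1/2)·(-2) + (1/2)·(-7) = -9/2.
The smuggler minimizes the inspector's payoff; the smallest is -9/2, so the best response is Z.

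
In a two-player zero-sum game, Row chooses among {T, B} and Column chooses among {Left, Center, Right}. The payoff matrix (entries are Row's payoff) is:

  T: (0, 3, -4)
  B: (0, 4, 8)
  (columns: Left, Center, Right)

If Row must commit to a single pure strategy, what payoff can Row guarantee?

0

Row minima: T → -4, B → 0.
The best of these is 0.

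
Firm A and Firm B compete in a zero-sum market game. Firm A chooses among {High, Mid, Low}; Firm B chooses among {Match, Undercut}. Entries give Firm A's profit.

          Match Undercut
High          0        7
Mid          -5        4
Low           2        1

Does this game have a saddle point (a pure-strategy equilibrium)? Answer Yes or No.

No

Row minima: High → 0, Mid → -5, Low → 1; maximin = 1.
Column maxima: Match → 2, Undercut → 7; minimax = 2.
1 ≠ 2, so no pure-strategy equilibrium exists.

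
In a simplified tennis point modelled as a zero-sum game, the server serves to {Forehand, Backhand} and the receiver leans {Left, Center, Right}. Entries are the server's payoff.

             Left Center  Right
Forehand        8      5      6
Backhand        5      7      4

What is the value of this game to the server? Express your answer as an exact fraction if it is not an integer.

Row minima: Forehand → 5, Backhand → 4; maximin = 5.
Column maxima: Left → 8, Center → 7, Right → 6; minimax = 6.
5 ≠ 6, so there is no saddle point; optimal play is mixed.
Left is strictly dominated by Right (it gives the server strictly more in every row), so the receiver never plays it.
On the remaining 2×2 (Forehand, Backhand vs Center, Right):
Let the server play Forehand with probability p. Expected payoff against Center: 5p + 7(1−p) = −2p + 7; against Right: 6p + 4(1−p) = 2p + 4.
Setting these equal: −2p + 7 = 2p + 4 ⇒ −4p = -3 ⇒ p = 3/4, and the value is (-2)·(3/4) + 7 = 11/2.
For the receiver: with q = P(Center), equating Forehand's and Backhand's payoffs gives −q + 6 = 3q + 4 ⇒ q = 1/2.

11/2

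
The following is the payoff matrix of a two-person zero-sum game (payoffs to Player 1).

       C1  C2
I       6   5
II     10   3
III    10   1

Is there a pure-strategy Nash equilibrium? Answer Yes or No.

Row minima: I → 5, II → 3, III → 1; maximin = 5.
Column maxima: C1 → 10, C2 → 5; minimax = 5.
maximin = minimax = 5, so a saddle point exists.

Yes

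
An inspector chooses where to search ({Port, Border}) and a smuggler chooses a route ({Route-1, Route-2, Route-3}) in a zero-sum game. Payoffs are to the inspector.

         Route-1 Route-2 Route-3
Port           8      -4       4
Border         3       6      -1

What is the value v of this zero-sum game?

4/3

Row minima: Port → -4, Border → -1; maximin = -1.
Column maxima: Route-1 → 8, Route-2 → 6, Route-3 → 4; minimax = 4.
-1 ≠ 4, so there is no saddle point; optimal play is mixed.
Route-1 is strictly dominated by Route-3 (it gives the inspector strictly more in every row), so the smuggler never plays it.
On the remaining 2×2 (Port, Border vs Route-2, Route-3):
Let the inspector play Port with probability p. Expected payoff against Route-2: (-4)p + 6(1−p) = −10p + 6; against Route-3: 4p + (-1)(1−p) = 5p − 1.
Setting these equal: −10p + 6 = 5p − 1 ⇒ −15p = -7 ⇒ p = 7/15, and the value is (-10)·(7/15) + 6 = 4/3.
For the smuggler: with q = P(Route-2), equating Port's and Border's payoffs gives −8q + 4 = 7q − 1 ⇒ q = 1/3.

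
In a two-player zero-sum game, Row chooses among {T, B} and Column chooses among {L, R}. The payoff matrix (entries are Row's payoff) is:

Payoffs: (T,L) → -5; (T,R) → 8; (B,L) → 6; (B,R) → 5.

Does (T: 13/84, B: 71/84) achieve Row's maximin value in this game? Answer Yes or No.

Against L this mix gives (13/84)·(-5) + (71/84)·6 = 361/84.
Against R this mix gives (13/84)·8 + (71/84)·5 = 153/28.
Column will play L, holding Row to 361/84. Shifting weight toward the row that does better against L would raise this floor (the equalizing mix achieves 73/14 against both L and R), so the proposed strategy is not optimal.

No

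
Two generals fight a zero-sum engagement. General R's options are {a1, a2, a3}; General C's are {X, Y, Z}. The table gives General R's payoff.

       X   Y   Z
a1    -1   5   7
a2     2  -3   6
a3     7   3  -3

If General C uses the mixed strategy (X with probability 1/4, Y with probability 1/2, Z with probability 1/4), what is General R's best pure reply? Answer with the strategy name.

Expected payoff of a1: (1/4)·(-1) + (1/2)·5 + (1/4)·7 = 4.
Expected payoff of a2: (1/4)·2 + (1/2)·(-3) + (1/4)·6 = 1/2.
Expected payoff of a3: (1/4)·7 + (1/2)·3 + (1/4)·(-3) = 5/2.
The largest is 4, so General R's best response is a1.

a1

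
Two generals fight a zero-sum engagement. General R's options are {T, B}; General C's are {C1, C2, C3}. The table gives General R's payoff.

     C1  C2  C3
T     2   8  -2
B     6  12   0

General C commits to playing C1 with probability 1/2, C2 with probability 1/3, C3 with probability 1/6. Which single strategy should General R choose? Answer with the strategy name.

B

Expected payoff of T: (1/2)·2 + (1/3)·8 + (1/6)·(-2) = 10/3.
Expected payoff of B: (1/2)·6 + (1/3)·12 + (1/6)·0 = 7.
The largest is 7, so General R's best response is B.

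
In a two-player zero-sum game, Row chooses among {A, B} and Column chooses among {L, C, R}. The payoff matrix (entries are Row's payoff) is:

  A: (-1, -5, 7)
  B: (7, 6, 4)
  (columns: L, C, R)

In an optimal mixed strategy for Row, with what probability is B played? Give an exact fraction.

6/7

Row minima: A → -5, B → 4; maximin = 4.
Column maxima: L → 7, C → 6, R → 7; minimax = 6.
4 ≠ 6, so there is no saddle point; optimal play is mixed.
L is strictly dominated by C (it gives Row strictly more in every row), so Column never plays it.
On the remaining 2×2 (A, B vs C, R):
Let Row play A with probability p. Expected payoff against C: (-5)p + 6(1−p) = −11p + 6; against R: 7p + 4(1−p) = 3p + 4.
Setting these equal: −11p + 6 = 3p + 4 ⇒ −14p = -2 ⇒ p = 1/7, and the value is (-11)·(1/7) + 6 = 31/7.
For Column: with q = P(C), equating A's and B's payoffs gives −12q + 7 = 2q + 4 ⇒ q = 3/14.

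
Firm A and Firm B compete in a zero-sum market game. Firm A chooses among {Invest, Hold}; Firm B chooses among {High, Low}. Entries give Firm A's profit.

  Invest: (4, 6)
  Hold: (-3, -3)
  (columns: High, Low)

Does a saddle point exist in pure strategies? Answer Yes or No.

Row minima: Invest → 4, Hold → -3; maximin = 4.
Column maxima: High → 4, Low → 6; minimax = 4.
maximin = minimax = 4, so a saddle point exists.

Yes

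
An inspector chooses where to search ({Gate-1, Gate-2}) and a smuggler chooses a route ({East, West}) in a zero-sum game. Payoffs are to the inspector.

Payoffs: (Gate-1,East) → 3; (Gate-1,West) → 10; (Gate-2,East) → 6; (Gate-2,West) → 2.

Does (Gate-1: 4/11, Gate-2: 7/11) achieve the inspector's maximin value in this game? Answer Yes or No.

Yes

Against East this mix gives (4/11)·3 + (7/11)·6 = 54/11.
Against West this mix gives (4/11)·10 + (7/11)·2 = 54/11.
All of the smuggler's active replies (East, West) yield 54/11, and no column does worse for the inspector. The mix makes the smuggler indifferent and guarantees 54/11, so it is optimal.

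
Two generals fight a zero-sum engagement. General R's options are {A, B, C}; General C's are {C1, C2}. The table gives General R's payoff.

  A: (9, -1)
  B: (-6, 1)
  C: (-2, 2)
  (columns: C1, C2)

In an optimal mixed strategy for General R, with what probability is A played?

2/7

Row minima: A → -1, B → -6, C → -2; maximin = -1.
Column maxima: C1 → 9, C2 → 2; minimax = 2.
-1 ≠ 2, so there is no saddle point; optimal play is mixed.
B is strictly dominated by C, so General R never plays it.
On the remaining 2×2 (A, C vs C1, C2):
Let General R play A with probability p. Expected payoff against C1: 9p + (-2)(1−p) = 11p − 2; against C2: (-1)p + 2(1−p) = −3p + 2.
Setting these equal: 11p − 2 = −3p + 2 ⇒ 14p = 4 ⇒ p = 2/7, and the value is (11)·(2/7) − 2 = 8/7.
For General C: with q = P(C1), equating A's and C's payoffs gives 10q − 1 = −4q + 2 ⇒ q = 3/14.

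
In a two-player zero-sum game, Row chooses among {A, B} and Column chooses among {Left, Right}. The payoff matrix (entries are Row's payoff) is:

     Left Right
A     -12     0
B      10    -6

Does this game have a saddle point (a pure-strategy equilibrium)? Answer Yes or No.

Row minima: A → -12, B → -6; maximin = -6.
Column maxima: Left → 10, Right → 0; minimax = 0.
-6 ≠ 0, so no pure-strategy equilibrium exists.

No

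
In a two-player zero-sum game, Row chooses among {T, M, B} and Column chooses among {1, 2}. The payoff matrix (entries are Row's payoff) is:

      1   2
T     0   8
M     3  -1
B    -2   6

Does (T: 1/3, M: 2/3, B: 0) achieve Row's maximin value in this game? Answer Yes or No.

Against 1 this mix gives (1/3)·0 + (2/3)·3 = 2.
Against 2 this mix gives (1/3)·8 + (2/3)·(-1) = 2.
All of Column's active replies (1, 2) yield 2, and no column does worse for Row. The mix makes Column indifferent and guarantees 2, so it is optimal.

Yes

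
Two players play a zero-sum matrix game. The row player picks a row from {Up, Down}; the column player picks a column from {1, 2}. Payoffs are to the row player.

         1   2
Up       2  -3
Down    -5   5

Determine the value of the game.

-1/3

Row minima: Up → -3, Down → -5; maximin = -3.
Column maxima: 1 → 2, 2 → 5; minimax = 2.
-3 ≠ 2, so there is no saddle point; optimal play is mixed.
Let the row player play Up with probability p. Expected payoff against 1: 2p + (-5)(1−p) = 7p − 5; against 2: (-3)p + 5(1−p) = −8p + 5.
Setting these equal: 7p − 5 = −8p + 5 ⇒ 15p = 10 ⇒ p = 2/3, and the value is (7)·(2/3) − 5 = -1/3.
For the column player: with q = P(1), equating Up's and Down's payoffs gives 5q − 3 = −10q + 5 ⇒ q = 8/15.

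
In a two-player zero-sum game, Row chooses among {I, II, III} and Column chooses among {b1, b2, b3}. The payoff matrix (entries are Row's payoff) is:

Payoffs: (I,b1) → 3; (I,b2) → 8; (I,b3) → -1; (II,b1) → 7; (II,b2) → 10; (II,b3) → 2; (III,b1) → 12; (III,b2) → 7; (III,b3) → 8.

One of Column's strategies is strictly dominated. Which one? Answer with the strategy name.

b3 holds Row's payoff strictly below b1 in every row: -1 < 3, 2 < 7, 8 < 12.
So b1 is strictly dominated for Column.

b1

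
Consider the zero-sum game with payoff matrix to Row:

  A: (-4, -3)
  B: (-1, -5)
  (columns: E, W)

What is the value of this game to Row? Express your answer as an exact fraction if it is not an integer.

-17/5

Row minima: A → -4, B → -5; maximin = -4.
Column maxima: E → -1, W → -3; minimax = -3.
-4 ≠ -3, so there is no saddle point; optimal play is mixed.
Let Row play A with probability p. Expected payoff against E: (-4)p + (-1)(1−p) = −3p − 1; against W: (-3)p + (-5)(1−p) = 2p − 5.
Setting these equal: −3p − 1 = 2p − 5 ⇒ −5p = -4 ⇒ p = 4/5, and the value is (-3)·(4/5) − 1 = -17/5.
For Column: with q = P(E), equating A's and B's payoffs gives −q − 3 = 4q − 5 ⇒ q = 2/5.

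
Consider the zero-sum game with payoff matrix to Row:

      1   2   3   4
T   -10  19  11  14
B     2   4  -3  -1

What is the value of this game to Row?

-4/13

Row minima: T → -10, B → -3; maximin = -3.
Column maxima: 1 → 2, 2 → 19, 3 → 11, 4 → 14; minimax = 2.
-3 ≠ 2, so there is no saddle point; optimal play is mixed.
2 is strictly dominated by 1 (it gives Row strictly more in every row), so Column never plays it.
4 is strictly dominated by 3 (it gives Row strictly more in every row), so Column never plays it.
On the remaining 2×2 (T, B vs 1, 3):
Let Row play T with probability p. Expected payoff against 1: (-10)p + 2(1−p) = −12p + 2; against 3: 11p + (-3)(1−p) = 14p − 3.
Setting these equal: −12p + 2 = 14p − 3 ⇒ −26p = -5 ⇒ p = 5/26, and the value is (-12)·(5/26) + 2 = -4/13.
For Column: with q = P(1), equating T's and B's payoffs gives −21q + 11 = 5q − 3 ⇒ q = 7/13.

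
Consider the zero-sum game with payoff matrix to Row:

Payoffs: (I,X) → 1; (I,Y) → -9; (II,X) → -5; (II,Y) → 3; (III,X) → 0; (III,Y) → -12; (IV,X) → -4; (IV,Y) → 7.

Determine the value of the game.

Row minima: I → -9, II → -5, III → -12, IV → -4; maximin = -4.
Column maxima: X → 1, Y → 7; minimax = 1.
-4 ≠ 1, so there is no saddle point; optimal play is mixed.
II is strictly dominated by IV, so Row never plays it.
III is strictly dominated by I, so Row never plays it.
On the remaining 2×2 (I, IV vs X, Y):
Let Row play I with probability p. Expected payoff against X: 1p + (-4)(1−p) = 5p − 4; against Y: (-9)p + 7(1−p) = −16p + 7.
Setting these equal: 5p − 4 = −16p + 7 ⇒ 21p = 11 ⇒ p = 11/21, and the value is (5)·(11/21) − 4 = -29/21.
For Column: with q = P(X), equating I's and IV's payoffs gives 10q − 9 = −11q + 7 ⇒ q = 16/21.

-29/21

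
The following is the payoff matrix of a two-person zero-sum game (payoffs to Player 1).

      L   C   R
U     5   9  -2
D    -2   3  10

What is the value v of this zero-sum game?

Row minima: U → -2, D → -2; maximin = -2.
Column maxima: L → 5, C → 9, R → 10; minimax = 5.
-2 ≠ 5, so there is no saddle point; optimal play is mixed.
C is strictly dominated by L (it gives Player 1 strictly more in every row), so Player 2 never plays it.
On the remaining 2×2 (U, D vs L, R):
Let Player 1 play U with probability p. Expected payoff against L: 5p + (-2)(1−p) = 7p − 2; against R: (-2)p + 10(1−p) = −12p + 10.
Setting these equal: 7p − 2 = −12p + 10 ⇒ 19p = 12 ⇒ p = 12/19, and the value is (7)·(12/19) − 2 = 46/19.
For Player 2: with q = P(L), equating U's and D's payoffs gives 7q − 2 = −12q + 10 ⇒ q = 12/19.

46/19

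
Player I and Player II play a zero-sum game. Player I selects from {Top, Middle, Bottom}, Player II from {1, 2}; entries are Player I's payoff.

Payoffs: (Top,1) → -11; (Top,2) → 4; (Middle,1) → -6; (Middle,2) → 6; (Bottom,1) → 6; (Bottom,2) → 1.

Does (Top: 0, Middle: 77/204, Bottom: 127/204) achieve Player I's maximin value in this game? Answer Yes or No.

No

Against 1 this mix gives (77/204)·(-6) + (127/204)·6 = 25/17.
Against 2 this mix gives (77/204)·6 + (127/204)·1 = 589/204.
Player II will play 1, holding Player I to 25/17. Shifting weight toward the row that does better against 1 would raise this floor (the equalizing mix achieves 42/17 against both 1 and 2), so the proposed strategy is not optimal.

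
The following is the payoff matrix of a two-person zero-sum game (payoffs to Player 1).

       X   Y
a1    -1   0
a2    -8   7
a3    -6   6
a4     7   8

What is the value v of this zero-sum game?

7

Row minima: a1 → -1, a2 → -8, a3 → -6, a4 → 7; maximin = 7.
Column maxima: X → 7, Y → 8; minimax = 7.
Since maximin = minimax = 7, there is a saddle point and the value is 7.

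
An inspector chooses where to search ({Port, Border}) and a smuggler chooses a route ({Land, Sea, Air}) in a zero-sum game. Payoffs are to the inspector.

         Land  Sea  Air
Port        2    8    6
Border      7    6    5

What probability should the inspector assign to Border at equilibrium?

Row minima: Port → 2, Border → 5; maximin = 5.
Column maxima: Land → 7, Sea → 8, Air → 6; minimax = 6.
5 ≠ 6, so there is no saddle point; optimal play is mixed.
Sea is strictly dominated by Air (it gives the inspector strictly more in every row), so the smuggler never plays it.
On the remaining 2×2 (Port, Border vs Land, Air):
Let the inspector play Port with probability p. Expected payoff against Land: 2p + 7(1−p) = −5p + 7; against Air: 6p + 5(1−p) = p + 5.
Setting these equal: −5p + 7 = p + 5 ⇒ −6p = -2 ⇒ p = 1/3, and the value is (-5)·(1/3) + 7 = 16/3.
For the smuggler: with q = P(Land), equating Port's and Border's payoffs gives −4q + 6 = 2q + 5 ⇒ q = 1/6.

2/3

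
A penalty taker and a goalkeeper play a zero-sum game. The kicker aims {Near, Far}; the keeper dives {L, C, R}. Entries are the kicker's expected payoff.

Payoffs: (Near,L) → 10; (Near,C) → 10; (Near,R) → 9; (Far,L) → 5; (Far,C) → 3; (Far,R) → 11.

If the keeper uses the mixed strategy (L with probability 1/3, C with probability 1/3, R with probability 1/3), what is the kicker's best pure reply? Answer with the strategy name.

Expected payoff of Near: (1/3)·10 + (1/3)·10 + (1/3)·9 = 29/3.
Expected payoff of Far: (1/3)·5 + (1/3)·3 + (1/3)·11 = 19/3.
The largest is 29/3, so the kicker's best response is Near.

Near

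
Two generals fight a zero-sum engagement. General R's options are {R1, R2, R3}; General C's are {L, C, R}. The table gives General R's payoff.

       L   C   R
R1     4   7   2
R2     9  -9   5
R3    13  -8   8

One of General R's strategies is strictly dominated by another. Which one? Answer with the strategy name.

R3 gives a strictly higher payoff than R2 against every column: 13 > 9, -8 > -9, 8 > 5.
So R2 is strictly dominated and General R never plays it.

R2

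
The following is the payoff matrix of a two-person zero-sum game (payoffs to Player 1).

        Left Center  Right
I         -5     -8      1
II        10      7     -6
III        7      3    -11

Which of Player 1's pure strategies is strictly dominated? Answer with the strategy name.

II gives a strictly higher payoff than III against every column: 10 > 7, 7 > 3, -6 > -11.
So III is strictly dominated and Player 1 never plays it.

III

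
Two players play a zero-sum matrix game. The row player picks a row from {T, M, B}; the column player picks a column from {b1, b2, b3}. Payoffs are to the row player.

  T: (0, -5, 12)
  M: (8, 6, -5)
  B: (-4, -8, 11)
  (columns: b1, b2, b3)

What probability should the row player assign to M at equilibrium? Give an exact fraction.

Row minima: T → -5, M → -5, B → -8; maximin = -5.
Column maxima: b1 → 8, b2 → 6, b3 → 12; minimax = 6.
-5 ≠ 6, so there is no saddle point; optimal play is mixed.
B is strictly dominated by T, so the row player never plays it.
b1 is strictly dominated by b2 (it gives the row player strictly more in every row), so the column player never plays it.
On the remaining 2×2 (T, M vs b2, b3):
Let the row player play T with probability p. Expected payoff against b2: (-5)p + 6(1−p) = −11p + 6; against b3: 12p + (-5)(1−p) = 17p − 5.
Setting these equal: −11p + 6 = 17p − 5 ⇒ −28p = -11 ⇒ p = 11/28, and the value is (-11)·(11/28) + 6 = 47/28.
For the column player: with q = P(b2), equating T's and M's payoffs gives −17q + 12 = 11q − 5 ⇒ q = 17/28.

17/28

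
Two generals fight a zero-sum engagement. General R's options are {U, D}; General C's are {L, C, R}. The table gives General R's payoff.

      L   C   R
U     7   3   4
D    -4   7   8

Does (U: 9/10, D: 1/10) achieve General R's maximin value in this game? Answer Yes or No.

Against L this mix gives (9/10)·7 + (1/10)·(-4) = 59/10.
Against C this mix gives (9/10)·3 + (1/10)·7 = 17/5.
Against R this mix gives (9/10)·4 + (1/10)·8 = 22/5.
General C will play C, holding General R to 17/5. Shifting weight toward the row that does better against C would raise this floor (the equalizing mix achieves 61/15 against both C and L), so the proposed strategy is not optimal.

No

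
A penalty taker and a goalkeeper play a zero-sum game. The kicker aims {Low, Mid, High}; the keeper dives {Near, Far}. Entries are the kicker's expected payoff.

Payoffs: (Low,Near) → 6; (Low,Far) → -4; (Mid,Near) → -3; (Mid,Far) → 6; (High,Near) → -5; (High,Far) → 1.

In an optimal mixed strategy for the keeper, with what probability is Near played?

Row minima: Low → -4, Mid → -3, High → -5; maximin = -3.
Column maxima: Near → 6, Far → 6; minimax = 6.
-3 ≠ 6, so there is no saddle point; optimal play is mixed.
High is strictly dominated by Mid, so the kicker never plays it.
On the remaining 2×2 (Low, Mid vs Near, Far):
Let the kicker play Low with probability p. Expected payoff against Near: 6p + (-3)(1−p) = 9p − 3; against Far: (-4)p + 6(1−p) = −10p + 6.
Setting these equal: 9p − 3 = −10p + 6 ⇒ 19p = 9 ⇒ p = 9/19, and the value is (9)·(9/19) − 3 = 24/19.
For the keeper: with q = P(Near), equating Low's and Mid's payoffs gives 10q − 4 = −9q + 6 ⇒ q = 10/19.

10/19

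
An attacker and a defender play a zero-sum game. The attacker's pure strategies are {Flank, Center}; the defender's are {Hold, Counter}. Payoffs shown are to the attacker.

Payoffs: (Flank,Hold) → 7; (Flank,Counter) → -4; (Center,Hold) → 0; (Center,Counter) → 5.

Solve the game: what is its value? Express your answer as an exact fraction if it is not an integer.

Row minima: Flank → -4, Center → 0; maximin = 0.
Column maxima: Hold → 7, Counter → 5; minimax = 5.
0 ≠ 5, so there is no saddle point; optimal play is mixed.
Let the attacker play Flank with probability p. Expected payoff against Hold: 7p + 0(1−p) = 7p; against Counter: (-4)p + 5(1−p) = −9p + 5.
Setting these equal: 7p = −9p + 5 ⇒ 16p = 5 ⇒ p = 5/16, and the value is (7)·(5/16) = 35/16.
For the defender: with q = P(Hold), equating Flank's and Center's payoffs gives 11q − 4 = −5q + 5 ⇒ q = 9/16.

35/16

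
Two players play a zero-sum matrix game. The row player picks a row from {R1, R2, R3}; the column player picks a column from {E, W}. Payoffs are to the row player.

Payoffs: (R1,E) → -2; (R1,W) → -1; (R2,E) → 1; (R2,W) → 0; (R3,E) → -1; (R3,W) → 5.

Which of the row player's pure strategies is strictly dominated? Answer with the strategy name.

R1

R2 gives a strictly higher payoff than R1 against every column: 1 > -2, 0 > -1.
So R1 is strictly dominated and the row player never plays it.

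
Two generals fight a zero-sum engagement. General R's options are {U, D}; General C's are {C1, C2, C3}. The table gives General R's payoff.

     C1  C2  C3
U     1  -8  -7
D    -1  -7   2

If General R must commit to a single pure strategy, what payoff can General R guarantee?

Row minima: U → -8, D → -7.
The best of these is -7.

-7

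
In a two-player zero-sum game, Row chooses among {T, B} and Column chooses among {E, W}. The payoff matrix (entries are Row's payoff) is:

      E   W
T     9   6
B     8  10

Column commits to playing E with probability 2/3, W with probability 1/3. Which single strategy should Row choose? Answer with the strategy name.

Expected payoff of T: (2/3)·9 + (1/3)·6 = 8.
Expected payoff of B: (2/3)·8 + (1/3)·10 = 26/3.
The largest is 26/3, so Row's best response is B.

B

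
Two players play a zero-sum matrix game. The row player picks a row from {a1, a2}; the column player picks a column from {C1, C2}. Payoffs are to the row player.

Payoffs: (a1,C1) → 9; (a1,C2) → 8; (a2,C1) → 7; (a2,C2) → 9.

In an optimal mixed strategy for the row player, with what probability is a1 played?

2/3

Row minima: a1 → 8, a2 → 7; maximin = 8.
Column maxima: C1 → 9, C2 → 9; minimax = 9.
8 ≠ 9, so there is no saddle point; optimal play is mixed.
Let the row player play a1 with probability p. Expected payoff against C1: 9p + 7(1−p) = 2p + 7; against C2: 8p + 9(1−p) = −p + 9.
Setting these equal: 2p + 7 = −p + 9 ⇒ 3p = 2 ⇒ p = 2/3, and the value is (2)·(2/3) + 7 = 25/3.
For the column player: with q = P(C1), equating a1's and a2's payoffs gives q + 8 = −2q + 9 ⇒ q = 1/3.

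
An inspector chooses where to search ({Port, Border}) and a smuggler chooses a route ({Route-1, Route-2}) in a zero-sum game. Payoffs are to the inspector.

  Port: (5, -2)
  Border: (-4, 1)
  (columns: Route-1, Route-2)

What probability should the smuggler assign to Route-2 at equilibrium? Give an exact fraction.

Row minima: Port → -2, Border → -4; maximin = -2.
Column maxima: Route-1 → 5, Route-2 → 1; minimax = 1.
-2 ≠ 1, so there is no saddle point; optimal play is mixed.
Let the inspector play Port with probability p. Expected payoff against Route-1: 5p + (-4)(1−p) = 9p − 4; against Route-2: (-2)p + 1(1−p) = −3p + 1.
Setting these equal: 9p − 4 = −3p + 1 ⇒ 12p = 5 ⇒ p = 5/12, and the value is (9)·(5/12) − 4 = -1/4.
For the smuggler: with q = P(Route-1), equating Port's and Border's payoffs gives 7q − 2 = −5q + 1 ⇒ q = 1/4.

3/4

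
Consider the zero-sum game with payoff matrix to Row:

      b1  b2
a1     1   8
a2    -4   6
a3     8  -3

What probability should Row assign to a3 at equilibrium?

Row minima: a1 → 1, a2 → -4, a3 → -3; maximin = 1.
Column maxima: b1 → 8, b2 → 8; minimax = 8.
1 ≠ 8, so there is no saddle point; optimal play is mixed.
a2 is strictly dominated by a1, so Row never plays it.
On the remaining 2×2 (a1, a3 vs b1, b2):
Let Row play a1 with probability p. Expected payoff against b1: 1p + 8(1−p) = −7p + 8; against b2: 8p + (-3)(1−p) = 11p − 3.
Setting these equal: −7p + 8 = 11p − 3 ⇒ −18p = -11 ⇒ p = 11/18, and the value is (-7)·(11/18) + 8 = 67/18.
For Column: with q = P(b1), equating a1's and a3's payoffs gives −7q + 8 = 11q − 3 ⇒ q = 11/18.

7/18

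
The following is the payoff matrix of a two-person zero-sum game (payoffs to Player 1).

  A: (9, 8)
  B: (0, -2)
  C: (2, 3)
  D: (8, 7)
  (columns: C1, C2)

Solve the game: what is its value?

8

Row minima: A → 8, B → -2, C → 2, D → 7; maximin = 8.
Column maxima: C1 → 9, C2 → 8; minimax = 8.
Since maximin = minimax = 8, there is a saddle point and the value is 8.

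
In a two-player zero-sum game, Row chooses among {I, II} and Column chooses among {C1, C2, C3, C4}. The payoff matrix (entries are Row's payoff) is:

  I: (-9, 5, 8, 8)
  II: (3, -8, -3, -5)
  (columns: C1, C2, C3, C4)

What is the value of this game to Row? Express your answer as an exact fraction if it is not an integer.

Row minima: I → -9, II → -8; maximin = -8.
Column maxima: C1 → 3, C2 → 5, C3 → 8, C4 → 8; minimax = 3.
-8 ≠ 3, so there is no saddle point; optimal play is mixed.
C3 is strictly dominated by C2 (it gives Row strictly more in every row), so Column never plays it.
C4 is strictly dominated by C2 (it gives Row strictly more in every row), so Column never plays it.
On the remaining 2×2 (I, II vs C1, C2):
Let Row play I with probability p. Expected payoff against C1: (-9)p + 3(1−p) = −12p + 3; against C2: 5p + (-8)(1−p) = 13p − 8.
Setting these equal: −12p + 3 = 13p − 8 ⇒ −25p = -11 ⇒ p = 11/25, and the value is (-12)·(11/25) + 3 = -57/25.
For Column: with q = P(C1), equating I's and II's payoffs gives −14q + 5 = 11q − 8 ⇒ q = 13/25.

-57/25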